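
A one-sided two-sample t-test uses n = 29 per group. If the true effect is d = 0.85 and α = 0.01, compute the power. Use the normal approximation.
Power ≈ 0.82

Power calculation (two-sample t-test, normal approximation):
z_β = d · √(n/2) - z_α
z_β = 0.85 · √(29/2) - 2.326
z_β = 0.85 · 3.808 - 2.326
z_β = 0.910

Power = Φ(z_β) = Φ(0.910) ≈ 0.819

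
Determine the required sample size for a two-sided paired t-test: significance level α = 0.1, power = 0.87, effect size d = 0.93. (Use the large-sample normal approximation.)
n = 9 pairs

Sample size formula (paired t-test, normal approximation):
n = ((z_{α/2} + z_β) / d)²

z_{α/2} = 1.645 (for α = 0.1, two-sided)
z_β = 1.126 (for power = 0.87)
d = 0.93

n = ((1.645 + 1.126) / 0.93)²
n = (2.980)²
n ≈ 8.88
Round up to the next whole number: n = 9 pairs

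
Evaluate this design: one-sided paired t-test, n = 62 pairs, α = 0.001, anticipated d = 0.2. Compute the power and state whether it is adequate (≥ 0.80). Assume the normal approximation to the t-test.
Power ≈ 0.06; the study is underpowered (power < 0.80)

Power calculation (paired t-test, normal approximation):
z_β = d · √n - z_α
z_β = 0.2 · √62 - 3.090
z_β = 0.2 · 7.874 - 3.090
z_β = -1.515

Power = Φ(z_β) = Φ(-1.515) ≈ 0.065

Effect size d = 0.2 is small by Cohen's convention (0.2/0.5/0.8).

Threshold: power ≥ 0.80 is conventionally adequate.
Power ≈ 0.06 → the study is underpowered (power < 0.80).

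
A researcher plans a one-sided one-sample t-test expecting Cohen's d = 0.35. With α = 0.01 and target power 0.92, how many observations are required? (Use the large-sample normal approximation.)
n = 114

Sample size formula (one-sample t-test, normal approximation):
n = ((z_α + z_β) / d)²

z_α = 2.326 (for α = 0.01, one-sided)
z_β = 1.405 (for power = 0.92)
d = 0.35

n = ((2.326 + 1.405) / 0.35)²
n = (10.660)²
n ≈ 113.64
Round up to the next whole number: n = 114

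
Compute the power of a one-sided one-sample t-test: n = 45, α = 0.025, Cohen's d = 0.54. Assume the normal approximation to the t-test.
Power ≈ 0.95

Power calculation (one-sample t-test, normal approximation):
z_β = d · √n - z_α
z_β = 0.54 · √45 - 1.960
z_β = 0.54 · 6.708 - 1.960
z_β = 1.662

Power = Φ(z_β) = Φ(1.662) ≈ 0.952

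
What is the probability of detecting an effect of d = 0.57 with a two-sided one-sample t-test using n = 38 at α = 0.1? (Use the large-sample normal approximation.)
Power ≈ 0.97

Power calculation (one-sample t-test, normal approximation):
z_β = d · √n - z_{α/2}
z_β = 0.57 · √38 - 1.645
z_β = 0.57 · 6.164 - 1.645
z_β = 1.869

Power = Φ(z_β) = Φ(1.869) ≈ 0.969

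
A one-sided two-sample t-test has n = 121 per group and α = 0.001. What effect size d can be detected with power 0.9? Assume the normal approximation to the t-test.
d ≈ 0.56

Minimum detectable effect (two-sample t-test, normal approximation):
d = (z_α + z_β) / √(n/2)
d = (3.090 + 1.282) / √(121/2)
d = 4.372 / 7.778
d ≈ 0.56

By Cohen's convention (0.2 small / 0.5 medium / 0.8 large): medium effect.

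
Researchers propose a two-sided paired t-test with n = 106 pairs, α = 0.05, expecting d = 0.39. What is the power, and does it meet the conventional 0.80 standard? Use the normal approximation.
Power ≈ 0.98; the study is adequately powered (power ≥ 0.80)

Power calculation (paired t-test, normal approximation):
z_β = d · √n - z_{α/2}
z_β = 0.39 · √106 - 1.960
z_β = 0.39 · 10.296 - 1.960
z_β = 2.055

Power = Φ(z_β) = Φ(2.055) ≈ 0.980

Effect size d = 0.39 is small by Cohen's convention (0.2/0.5/0.8).

Threshold: power ≥ 0.80 is conventionally adequate.
Power ≈ 0.98 → the study is adequately powered (power ≥ 0.80).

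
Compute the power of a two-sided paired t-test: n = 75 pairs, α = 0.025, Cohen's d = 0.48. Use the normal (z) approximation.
Power ≈ 0.97

Power calculation (paired t-test, normal approximation):
z_β = d · √n - z_{α/2}
z_β = 0.48 · √75 - 2.241
z_β = 0.48 · 8.660 - 2.241
z_β = 1.916

Power = Φ(z_β) = Φ(1.916) ≈ 0.972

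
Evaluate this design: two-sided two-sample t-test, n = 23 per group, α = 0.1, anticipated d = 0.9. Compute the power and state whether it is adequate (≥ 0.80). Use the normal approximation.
Power ≈ 0.92; the study is adequately powered (power ≥ 0.80)

Power calculation (two-sample t-test, normal approximation):
z_β = d · √(n/2) - z_{α/2}
z_β = 0.9 · √(23/2) - 1.645
z_β = 0.9 · 3.391 - 1.645
z_β = 1.407

Power = Φ(z_β) = Φ(1.407) ≈ 0.920

Effect size d = 0.9 is large by Cohen's convention (0.2/0.5/0.8).

Threshold: power ≥ 0.80 is conventionally adequate.
Power ≈ 0.92 → the study is adequately powered (power ≥ 0.80).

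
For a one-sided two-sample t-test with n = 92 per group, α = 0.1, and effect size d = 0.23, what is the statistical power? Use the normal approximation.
Power ≈ 0.61

Power calculation (two-sample t-test, normal approximation):
z_β = d · √(n/2) - z_α
z_β = 0.23 · √(92/2) - 1.282
z_β = 0.23 · 6.782 - 1.282
z_β = 0.278

Power = Φ(z_β) = Φ(0.278) ≈ 0.610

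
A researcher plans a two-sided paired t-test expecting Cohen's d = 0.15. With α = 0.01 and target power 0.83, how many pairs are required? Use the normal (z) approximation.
n = 554 pairs

Sample size formula (paired t-test, normal approximation):
n = ((z_{α/2} + z_β) / d)²

z_{α/2} = 2.576 (for α = 0.01, two-sided)
z_β = 0.954 (for power = 0.83)
d = 0.15

n = ((2.576 + 0.954) / 0.15)²
n = (23.533)²
n ≈ 553.80
Round up to the next whole number: n = 554 pairs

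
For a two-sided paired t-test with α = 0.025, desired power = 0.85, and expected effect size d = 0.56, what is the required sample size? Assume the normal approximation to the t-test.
n = 35 pairs

Sample size formula (paired t-test, normal approximation):
n = ((z_{α/2} + z_β) / d)²

z_{α/2} = 2.241 (for α = 0.025, two-sided)
z_β = 1.036 (for power = 0.85)
d = 0.56

n = ((2.241 + 1.036) / 0.56)²
n = (5.852)²
n ≈ 34.25
Round up to the next whole number: n = 35 pairs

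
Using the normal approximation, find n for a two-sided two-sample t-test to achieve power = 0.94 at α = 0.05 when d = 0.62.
n = 65 per group

Sample size formula (two-sample t-test, normal approximation):
n = 2 · ((z_{α/2} + z_β) / d)²

z_{α/2} = 1.960 (for α = 0.05, two-sided)
z_β = 1.555 (for power = 0.94)
d = 0.62

n = 2 · ((1.960 + 1.555) / 0.62)²
n = 2 · (5.669)²
n ≈ 64.28
Round up to the next whole number: n = 65 per group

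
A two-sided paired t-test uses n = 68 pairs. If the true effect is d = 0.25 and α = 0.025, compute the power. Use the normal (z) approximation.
Power ≈ 0.43

Power calculation (paired t-test, normal approximation):
z_β = d · √n - z_{α/2}
z_β = 0.25 · √68 - 2.241
z_β = 0.25 · 8.246 - 2.241
z_β = -0.180

Power = Φ(z_β) = Φ(-0.180) ≈ 0.429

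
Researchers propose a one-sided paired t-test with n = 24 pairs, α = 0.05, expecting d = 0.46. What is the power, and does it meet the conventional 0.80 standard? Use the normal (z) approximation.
Power ≈ 0.73; the study is underpowered (power < 0.80)

Power calculation (paired t-test, normal approximation):
z_β = d · √n - z_α
z_β = 0.46 · √24 - 1.645
z_β = 0.46 · 4.899 - 1.645
z_β = 0.609

Power = Φ(z_β) = Φ(0.609) ≈ 0.729

Effect size d = 0.46 is small by Cohen's convention (0.2/0.5/0.8).

Threshold: power ≥ 0.80 is conventionally adequate.
Power ≈ 0.73 → the study is underpowered (power < 0.80).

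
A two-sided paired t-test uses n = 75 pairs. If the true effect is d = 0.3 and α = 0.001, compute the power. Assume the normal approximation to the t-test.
Power ≈ 0.24

Power calculation (paired t-test, normal approximation):
z_β = d · √n - z_{α/2}
z_β = 0.3 · √75 - 3.291
z_β = 0.3 · 8.660 - 3.291
z_β = -0.692

Power = Φ(z_β) = Φ(-0.692) ≈ 0.244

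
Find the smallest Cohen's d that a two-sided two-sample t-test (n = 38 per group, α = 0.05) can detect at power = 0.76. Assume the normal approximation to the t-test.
d ≈ 0.61

Minimum detectable effect (two-sample t-test, normal approximation):
d = (z_{α/2} + z_β) / √(n/2)
d = (1.960 + 0.706) / √(38/2)
d = 2.666 / 4.359
d ≈ 0.61

By Cohen's convention (0.2 small / 0.5 medium / 0.8 large): medium effect.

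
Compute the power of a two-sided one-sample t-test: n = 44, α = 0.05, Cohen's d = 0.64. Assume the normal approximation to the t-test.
Power ≈ 0.99

Power calculation (one-sample t-test, normal approximation):
z_β = d · √n - z_{α/2}
z_β = 0.64 · √44 - 1.960
z_β = 0.64 · 6.633 - 1.960
z_β = 2.285

Power = Φ(z_β) = Φ(2.285) ≈ 0.989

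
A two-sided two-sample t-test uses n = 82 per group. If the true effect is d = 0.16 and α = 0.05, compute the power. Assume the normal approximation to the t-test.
Power ≈ 0.17

Power calculation (two-sample t-test, normal approximation):
z_β = d · √(n/2) - z_{α/2}
z_β = 0.16 · √(82/2) - 1.960
z_β = 0.16 · 6.403 - 1.960
z_β = -0.935

Power = Φ(z_β) = Φ(-0.935) ≈ 0.175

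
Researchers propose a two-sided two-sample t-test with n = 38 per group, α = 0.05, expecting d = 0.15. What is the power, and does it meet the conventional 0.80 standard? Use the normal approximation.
Power ≈ 0.10; the study is underpowered (power < 0.80)

Power calculation (two-sample t-test, normal approximation):
z_β = d · √(n/2) - z_{α/2}
z_β = 0.15 · √(38/2) - 1.960
z_β = 0.15 · 4.359 - 1.960
z_β = -1.306

Power = Φ(z_β) = Φ(-1.306) ≈ 0.096

Effect size d = 0.15 is very small by Cohen's convention (0.2/0.5/0.8).

Threshold: power ≥ 0.80 is conventionally adequate.
Power ≈ 0.10 → the study is underpowered (power < 0.80).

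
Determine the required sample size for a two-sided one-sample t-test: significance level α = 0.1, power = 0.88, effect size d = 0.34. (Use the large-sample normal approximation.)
n = 69

Sample size formula (one-sample t-test, normal approximation):
n = ((z_{α/2} + z_β) / d)²

z_{α/2} = 1.645 (for α = 0.1, two-sided)
z_β = 1.175 (for power = 0.88)
d = 0.34

n = ((1.645 + 1.175) / 0.34)²
n = (8.294)²
n ≈ 68.79
Round up to the next whole number: n = 69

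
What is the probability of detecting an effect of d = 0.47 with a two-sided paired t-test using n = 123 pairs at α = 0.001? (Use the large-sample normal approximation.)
Power ≈ 0.97

Power calculation (paired t-test, normal approximation):
z_β = d · √n - z_{α/2}
z_β = 0.47 · √123 - 3.291
z_β = 0.47 · 11.091 - 3.291
z_β = 1.922

Power = Φ(z_β) = Φ(1.922) ≈ 0.973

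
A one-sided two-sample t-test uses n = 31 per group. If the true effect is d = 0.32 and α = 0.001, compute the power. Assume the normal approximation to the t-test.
Power ≈ 0.03

Power calculation (two-sample t-test, normal approximation):
z_β = d · √(n/2) - z_α
z_β = 0.32 · √(31/2) - 3.090
z_β = 0.32 · 3.937 - 3.090
z_β = -1.830

Power = Φ(z_β) = Φ(-1.830) ≈ 0.034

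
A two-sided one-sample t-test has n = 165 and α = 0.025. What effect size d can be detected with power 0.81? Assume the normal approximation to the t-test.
d ≈ 0.24

Minimum detectable effect (one-sample t-test, normal approximation):
d = (z_{α/2} + z_β) / √n
d = (2.241 + 0.878) / √165
d = 3.119 / 12.845
d ≈ 0.24

By Cohen's convention (0.2 small / 0.5 medium / 0.8 large): small effect.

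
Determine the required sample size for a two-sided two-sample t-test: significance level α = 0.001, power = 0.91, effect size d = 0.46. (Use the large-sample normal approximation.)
n = 203 per group

Sample size formula (two-sample t-test, normal approximation):
n = 2 · ((z_{α/2} + z_β) / d)²

z_{α/2} = 3.291 (for α = 0.001, two-sided)
z_β = 1.341 (for power = 0.91)
d = 0.46

n = 2 · ((3.291 + 1.341) / 0.46)²
n = 2 · (10.070)²
n ≈ 202.81
Round up to the next whole number: n = 203 per group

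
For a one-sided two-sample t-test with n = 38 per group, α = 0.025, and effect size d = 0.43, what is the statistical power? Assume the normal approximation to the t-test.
Power ≈ 0.47

Power calculation (two-sample t-test, normal approximation):
z_β = d · √(n/2) - z_α
z_β = 0.43 · √(38/2) - 1.960
z_β = 0.43 · 4.359 - 1.960
z_β = -0.086

Power = Φ(z_β) = Φ(-0.086) ≈ 0.466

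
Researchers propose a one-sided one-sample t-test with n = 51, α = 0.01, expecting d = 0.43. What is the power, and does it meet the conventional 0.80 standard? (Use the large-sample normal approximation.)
Power ≈ 0.77; the study is underpowered (power < 0.80)

Power calculation (one-sample t-test, normal approximation):
z_β = d · √n - z_α
z_β = 0.43 · √51 - 2.326
z_β = 0.43 · 7.141 - 2.326
z_β = 0.744

Power = Φ(z_β) = Φ(0.744) ≈ 0.772

Effect size d = 0.43 is small by Cohen's convention (0.2/0.5/0.8).

Threshold: power ≥ 0.80 is conventionally adequate.
Power ≈ 0.77 → the study is underpowered (power < 0.80).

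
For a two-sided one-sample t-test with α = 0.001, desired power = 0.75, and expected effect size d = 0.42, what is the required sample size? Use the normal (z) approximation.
n = 90

Sample size formula (one-sample t-test, normal approximation):
n = ((z_{α/2} + z_β) / d)²

z_{α/2} = 3.291 (for α = 0.001, two-sided)
z_β = 0.674 (for power = 0.75)
d = 0.42

n = ((3.291 + 0.674) / 0.42)²
n = (9.440)²
n ≈ 89.11
Round up to the next whole number: n = 90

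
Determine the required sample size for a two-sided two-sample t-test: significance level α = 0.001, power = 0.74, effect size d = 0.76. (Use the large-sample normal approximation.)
n = 54 per group

Sample size formula (two-sample t-test, normal approximation):
n = 2 · ((z_{α/2} + z_β) / d)²

z_{α/2} = 3.291 (for α = 0.001, two-sided)
z_β = 0.643 (for power = 0.74)
d = 0.76

n = 2 · ((3.291 + 0.643) / 0.76)²
n = 2 · (5.176)²
n ≈ 53.58
Round up to the next whole number: n = 54 per group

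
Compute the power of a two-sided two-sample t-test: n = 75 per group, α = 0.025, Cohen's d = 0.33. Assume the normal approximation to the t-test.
Power ≈ 0.41

Power calculation (two-sample t-test, normal approximation):
z_β = d · √(n/2) - z_{α/2}
z_β = 0.33 · √(75/2) - 2.241
z_β = 0.33 · 6.124 - 2.241
z_β = -0.221

Power = Φ(z_β) = Φ(-0.221) ≈ 0.413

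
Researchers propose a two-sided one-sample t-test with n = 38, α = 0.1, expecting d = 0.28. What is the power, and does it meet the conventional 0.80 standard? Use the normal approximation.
Power ≈ 0.53; the study is underpowered (power < 0.80)

Power calculation (one-sample t-test, normal approximation):
z_β = d · √n - z_{α/2}
z_β = 0.28 · √38 - 1.645
z_β = 0.28 · 6.164 - 1.645
z_β = 0.081

Power = Φ(z_β) = Φ(0.081) ≈ 0.532

Effect size d = 0.28 is small by Cohen's convention (0.2/0.5/0.8).

Threshold: power ≥ 0.80 is conventionally adequate.
Power ≈ 0.53 → the study is underpowered (power < 0.80).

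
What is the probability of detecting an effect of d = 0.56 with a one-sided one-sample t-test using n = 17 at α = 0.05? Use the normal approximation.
Power ≈ 0.75

Power calculation (one-sample t-test, normal approximation):
z_β = d · √n - z_α
z_β = 0.56 · √17 - 1.645
z_β = 0.56 · 4.123 - 1.645
z_β = 0.664

Power = Φ(z_β) = Φ(0.664) ≈ 0.747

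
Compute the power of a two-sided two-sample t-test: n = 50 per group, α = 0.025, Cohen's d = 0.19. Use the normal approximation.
Power ≈ 0.10

Power calculation (two-sample t-test, normal approximation):
z_β = d · √(n/2) - z_{α/2}
z_β = 0.19 · √(50/2) - 2.241
z_β = 0.19 · 5.000 - 2.241
z_β = -1.291

Power = Φ(z_β) = Φ(-1.291) ≈ 0.098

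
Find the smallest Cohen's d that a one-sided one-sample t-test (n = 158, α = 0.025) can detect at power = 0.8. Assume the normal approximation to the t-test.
d ≈ 0.22

Minimum detectable effect (one-sample t-test, normal approximation):
d = (z_α + z_β) / √n
d = (1.960 + 0.842) / √158
d = 2.802 / 12.570
d ≈ 0.22

By Cohen's convention (0.2 small / 0.5 medium / 0.8 large): small effect.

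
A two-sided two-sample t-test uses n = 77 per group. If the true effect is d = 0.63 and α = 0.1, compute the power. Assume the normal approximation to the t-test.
Power ≈ 0.99

Power calculation (two-sample t-test, normal approximation):
z_β = d · √(n/2) - z_{α/2}
z_β = 0.63 · √(77/2) - 1.645
z_β = 0.63 · 6.205 - 1.645
z_β = 2.264

Power = Φ(z_β) = Φ(2.264) ≈ 0.988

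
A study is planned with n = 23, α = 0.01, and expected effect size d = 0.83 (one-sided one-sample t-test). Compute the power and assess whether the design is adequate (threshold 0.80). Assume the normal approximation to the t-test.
Power ≈ 0.95; the study is adequately powered (power ≥ 0.80)

Power calculation (one-sample t-test, normal approximation):
z_β = d · √n - z_α
z_β = 0.83 · √23 - 2.326
z_β = 0.83 · 4.796 - 2.326
z_β = 1.654

Power = Φ(z_β) = Φ(1.654) ≈ 0.951

Effect size d = 0.83 is large by Cohen's convention (0.2/0.5/0.8).

Threshold: power ≥ 0.80 is conventionally adequate.
Power ≈ 0.95 → the study is adequately powered (power ≥ 0.80).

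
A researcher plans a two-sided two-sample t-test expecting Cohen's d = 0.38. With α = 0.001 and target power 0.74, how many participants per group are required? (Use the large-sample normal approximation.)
n = 215 per group

Sample size formula (two-sample t-test, normal approximation):
n = 2 · ((z_{α/2} + z_β) / d)²

z_{α/2} = 3.291 (for α = 0.001, two-sided)
z_β = 0.643 (for power = 0.74)
d = 0.38

n = 2 · ((3.291 + 0.643) / 0.38)²
n = 2 · (10.353)²
n ≈ 214.37
Round up to the next whole number: n = 215 per group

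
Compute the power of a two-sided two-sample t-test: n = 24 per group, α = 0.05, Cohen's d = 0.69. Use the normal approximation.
Power ≈ 0.67

Power calculation (two-sample t-test, normal approximation):
z_β = d · √(n/2) - z_{α/2}
z_β = 0.69 · √(24/2) - 1.960
z_β = 0.69 · 3.464 - 1.960
z_β = 0.430

Power = Φ(z_β) = Φ(0.430) ≈ 0.666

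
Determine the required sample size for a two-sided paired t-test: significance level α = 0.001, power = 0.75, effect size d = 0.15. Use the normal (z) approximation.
n = 699 pairs

Sample size formula (paired t-test, normal approximation):
n = ((z_{α/2} + z_β) / d)²

z_{α/2} = 3.291 (for α = 0.001, two-sided)
z_β = 0.674 (for power = 0.75)
d = 0.15

n = ((3.291 + 0.674) / 0.15)²
n = (26.433)²
n ≈ 698.70
Round up to the next whole number: n = 699 pairs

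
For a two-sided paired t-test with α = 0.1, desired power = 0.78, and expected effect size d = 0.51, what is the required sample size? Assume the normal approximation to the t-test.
n = 23 pairs

Sample size formula (paired t-test, normal approximation):
n = ((z_{α/2} + z_β) / d)²

z_{α/2} = 1.645 (for α = 0.1, two-sided)
z_β = 0.772 (for power = 0.78)
d = 0.51

n = ((1.645 + 0.772) / 0.51)²
n = (4.739)²
n ≈ 22.46
Round up to the next whole number: n = 23 pairs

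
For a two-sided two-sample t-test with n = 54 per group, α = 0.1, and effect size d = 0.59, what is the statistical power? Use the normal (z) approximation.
Power ≈ 0.92

Power calculation (two-sample t-test, normal approximation):
z_β = d · √(n/2) - z_{α/2}
z_β = 0.59 · √(54/2) - 1.645
z_β = 0.59 · 5.196 - 1.645
z_β = 1.421

Power = Φ(z_β) = Φ(1.421) ≈ 0.922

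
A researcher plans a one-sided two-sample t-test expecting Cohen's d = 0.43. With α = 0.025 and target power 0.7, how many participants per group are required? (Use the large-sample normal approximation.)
n = 67 per group

Sample size formula (two-sample t-test, normal approximation):
n = 2 · ((z_α + z_β) / d)²

z_α = 1.960 (for α = 0.025, one-sided)
z_β = 0.524 (for power = 0.7)
d = 0.43

n = 2 · ((1.960 + 0.524) / 0.43)²
n = 2 · (5.777)²
n ≈ 66.75
Round up to the next whole number: n = 67 per group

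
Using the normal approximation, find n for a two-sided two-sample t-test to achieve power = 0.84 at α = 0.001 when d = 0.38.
n = 255 per group

Sample size formula (two-sample t-test, normal approximation):
n = 2 · ((z_{α/2} + z_β) / d)²

z_{α/2} = 3.291 (for α = 0.001, two-sided)
z_β = 0.994 (for power = 0.84)
d = 0.38

n = 2 · ((3.291 + 0.994) / 0.38)²
n = 2 · (11.276)²
n ≈ 254.30
Round up to the next whole number: n = 255 per group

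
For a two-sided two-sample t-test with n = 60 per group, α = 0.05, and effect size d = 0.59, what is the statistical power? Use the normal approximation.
Power ≈ 0.90

Power calculation (two-sample t-test, normal approximation):
z_β = d · √(n/2) - z_{α/2}
z_β = 0.59 · √(60/2) - 1.960
z_β = 0.59 · 5.477 - 1.960
z_β = 1.272

Power = Φ(z_β) = Φ(1.272) ≈ 0.898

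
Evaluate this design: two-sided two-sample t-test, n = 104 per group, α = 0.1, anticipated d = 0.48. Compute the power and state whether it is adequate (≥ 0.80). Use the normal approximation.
Power ≈ 0.97; the study is adequately powered (power ≥ 0.80)

Power calculation (two-sample t-test, normal approximation):
z_β = d · √(n/2) - z_{α/2}
z_β = 0.48 · √(104/2) - 1.645
z_β = 0.48 · 7.211 - 1.645
z_β = 1.816

Power = Φ(z_β) = Φ(1.816) ≈ 0.965

Effect size d = 0.48 is small by Cohen's convention (0.2/0.5/0.8).

Threshold: power ≥ 0.80 is conventionally adequate.
Power ≈ 0.97 → the study is adequately powered (power ≥ 0.80).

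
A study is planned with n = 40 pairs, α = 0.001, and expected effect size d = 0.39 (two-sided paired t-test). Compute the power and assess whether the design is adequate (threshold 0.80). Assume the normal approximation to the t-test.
Power ≈ 0.20; the study is underpowered (power < 0.80)

Power calculation (paired t-test, normal approximation):
z_β = d · √n - z_{α/2}
z_β = 0.39 · √40 - 3.291
z_β = 0.39 · 6.325 - 3.291
z_β = -0.824

Power = Φ(z_β) = Φ(-0.824) ≈ 0.205

Effect size d = 0.39 is small by Cohen's convention (0.2/0.5/0.8).

Threshold: power ≥ 0.80 is conventionally adequate.
Power ≈ 0.20 → the study is underpowered (power < 0.80).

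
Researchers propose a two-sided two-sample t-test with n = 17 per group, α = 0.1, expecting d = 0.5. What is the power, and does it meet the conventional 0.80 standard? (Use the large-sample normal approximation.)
Power ≈ 0.43; the study is underpowered (power < 0.80)

Power calculation (two-sample t-test, normal approximation):
z_β = d · √(n/2) - z_{α/2}
z_β = 0.5 · √(17/2) - 1.645
z_β = 0.5 · 2.915 - 1.645
z_β = -0.187

Power = Φ(z_β) = Φ(-0.187) ≈ 0.426

Effect size d = 0.5 is medium by Cohen's convention (0.2/0.5/0.8).

Threshold: power ≥ 0.80 is conventionally adequate.
Power ≈ 0.43 → the study is underpowered (power < 0.80).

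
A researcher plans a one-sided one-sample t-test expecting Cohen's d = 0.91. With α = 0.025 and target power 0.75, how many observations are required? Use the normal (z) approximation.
n = 9

Sample size formula (one-sample t-test, normal approximation):
n = ((z_α + z_β) / d)²

z_α = 1.960 (for α = 0.025, one-sided)
z_β = 0.674 (for power = 0.75)
d = 0.91

n = ((1.960 + 0.674) / 0.91)²
n = (2.895)²
n ≈ 8.38
Round up to the next whole number: n = 9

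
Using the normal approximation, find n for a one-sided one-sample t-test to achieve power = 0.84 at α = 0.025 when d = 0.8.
n = 14

Sample size formula (one-sample t-test, normal approximation):
n = ((z_α + z_β) / d)²

z_α = 1.960 (for α = 0.025, one-sided)
z_β = 0.994 (for power = 0.84)
d = 0.8

n = ((1.960 + 0.994) / 0.8)²
n = (3.693)²
n ≈ 13.64
Round up to the next whole number: n = 14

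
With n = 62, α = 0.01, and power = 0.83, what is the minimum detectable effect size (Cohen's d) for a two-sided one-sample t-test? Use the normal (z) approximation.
d ≈ 0.45

Minimum detectable effect (one-sample t-test, normal approximation):
d = (z_{α/2} + z_β) / √n
d = (2.576 + 0.954) / √62
d = 3.530 / 7.874
d ≈ 0.45

By Cohen's convention (0.2 small / 0.5 medium / 0.8 large): small effect.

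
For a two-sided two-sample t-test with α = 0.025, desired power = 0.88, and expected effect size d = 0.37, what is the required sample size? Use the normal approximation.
n = 171 per group

Sample size formula (two-sample t-test, normal approximation):
n = 2 · ((z_{α/2} + z_β) / d)²

z_{α/2} = 2.241 (for α = 0.025, two-sided)
z_β = 1.175 (for power = 0.88)
d = 0.37

n = 2 · ((2.241 + 1.175) / 0.37)²
n = 2 · (9.232)²
n ≈ 170.46
Round up to the next whole number: n = 171 per group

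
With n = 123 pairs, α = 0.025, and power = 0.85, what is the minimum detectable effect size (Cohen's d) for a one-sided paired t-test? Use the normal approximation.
d ≈ 0.27

Minimum detectable effect (paired t-test, normal approximation):
d = (z_α + z_β) / √n
d = (1.960 + 1.036) / √123
d = 2.996 / 11.091
d ≈ 0.27

By Cohen's convention (0.2 small / 0.5 medium / 0.8 large): small effect.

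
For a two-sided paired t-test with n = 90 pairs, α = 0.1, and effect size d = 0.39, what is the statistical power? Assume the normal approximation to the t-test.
Power ≈ 0.98

Power calculation (paired t-test, normal approximation):
z_β = d · √n - z_{α/2}
z_β = 0.39 · √90 - 1.645
z_β = 0.39 · 9.487 - 1.645
z_β = 2.055

Power = Φ(z_β) = Φ(2.055) ≈ 0.980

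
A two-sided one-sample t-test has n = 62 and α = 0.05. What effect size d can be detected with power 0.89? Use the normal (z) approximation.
d ≈ 0.40

Minimum detectable effect (one-sample t-test, normal approximation):
d = (z_{α/2} + z_β) / √n
d = (1.960 + 1.227) / √62
d = 3.186 / 7.874
d ≈ 0.40

By Cohen's convention (0.2 small / 0.5 medium / 0.8 large): small effect.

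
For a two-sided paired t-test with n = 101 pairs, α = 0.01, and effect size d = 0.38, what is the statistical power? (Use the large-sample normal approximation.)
Power ≈ 0.89

Power calculation (paired t-test, normal approximation):
z_β = d · √n - z_{α/2}
z_β = 0.38 · √101 - 2.576
z_β = 0.38 · 10.050 - 2.576
z_β = 1.243

Power = Φ(z_β) = Φ(1.243) ≈ 0.893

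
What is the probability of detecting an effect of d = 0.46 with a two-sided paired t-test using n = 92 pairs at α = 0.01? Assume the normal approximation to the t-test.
Power ≈ 0.97

Power calculation (paired t-test, normal approximation):
z_β = d · √n - z_{α/2}
z_β = 0.46 · √92 - 2.576
z_β = 0.46 · 9.592 - 2.576
z_β = 1.836

Power = Φ(z_β) = Φ(1.836) ≈ 0.967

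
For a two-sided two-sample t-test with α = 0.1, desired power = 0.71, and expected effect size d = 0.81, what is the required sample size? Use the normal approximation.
n = 15 per group

Sample size formula (two-sample t-test, normal approximation):
n = 2 · ((z_{α/2} + z_β) / d)²

z_{α/2} = 1.645 (for α = 0.1, two-sided)
z_β = 0.553 (for power = 0.71)
d = 0.81

n = 2 · ((1.645 + 0.553) / 0.81)²
n = 2 · (2.714)²
n ≈ 14.73
Round up to the next whole number: n = 15 per group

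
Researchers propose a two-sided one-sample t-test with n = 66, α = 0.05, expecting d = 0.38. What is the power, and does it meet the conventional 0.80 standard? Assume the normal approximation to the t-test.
Power ≈ 0.87; the study is adequately powered (power ≥ 0.80)

Power calculation (one-sample t-test, normal approximation):
z_β = d · √n - z_{α/2}
z_β = 0.38 · √66 - 1.960
z_β = 0.38 · 8.124 - 1.960
z_β = 1.127

Power = Φ(z_β) = Φ(1.127) ≈ 0.870

Effect size d = 0.38 is small by Cohen's convention (0.2/0.5/0.8).

Threshold: power ≥ 0.80 is conventionally adequate.
Power ≈ 0.87 → the study is adequately powered (power ≥ 0.80).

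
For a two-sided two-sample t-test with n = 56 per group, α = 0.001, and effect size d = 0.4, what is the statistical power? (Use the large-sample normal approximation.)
Power ≈ 0.12

Power calculation (two-sample t-test, normal approximation):
z_β = d · √(n/2) - z_{α/2}
z_β = 0.4 · √(56/2) - 3.291
z_β = 0.4 · 5.292 - 3.291
z_β = -1.174

Power = Φ(z_β) = Φ(-1.174) ≈ 0.120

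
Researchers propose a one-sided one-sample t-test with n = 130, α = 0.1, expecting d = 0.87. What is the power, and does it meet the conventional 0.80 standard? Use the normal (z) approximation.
Power ≈ 1.00; the study is adequately powered (power ≥ 0.80)

Power calculation (one-sample t-test, normal approximation):
z_β = d · √n - z_α
z_β = 0.87 · √130 - 1.282
z_β = 0.87 · 11.402 - 1.282
z_β = 8.638

Power = Φ(z_β) = Φ(8.638) ≈ 1.000

Effect size d = 0.87 is large by Cohen's convention (0.2/0.5/0.8).

Threshold: power ≥ 0.80 is conventionally adequate.
Power ≈ 1.00 → the study is adequately powered (power ≥ 0.80).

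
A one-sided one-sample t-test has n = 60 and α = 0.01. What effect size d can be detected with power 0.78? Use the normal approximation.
d ≈ 0.40

Minimum detectable effect (one-sample t-test, normal approximation):
d = (z_α + z_β) / √n
d = (2.326 + 0.772) / √60
d = 3.099 / 7.746
d ≈ 0.40

By Cohen's convention (0.2 small / 0.5 medium / 0.8 large): small effect.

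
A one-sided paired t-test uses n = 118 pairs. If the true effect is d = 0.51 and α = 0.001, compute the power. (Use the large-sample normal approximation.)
Power ≈ 0.99

Power calculation (paired t-test, normal approximation):
z_β = d · √n - z_α
z_β = 0.51 · √118 - 3.090
z_β = 0.51 · 10.863 - 3.090
z_β = 2.450

Power = Φ(z_β) = Φ(2.450) ≈ 0.993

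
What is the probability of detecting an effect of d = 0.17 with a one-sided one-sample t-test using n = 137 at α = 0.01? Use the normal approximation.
Power ≈ 0.37

Power calculation (one-sample t-test, normal approximation):
z_β = d · √n - z_α
z_β = 0.17 · √137 - 2.326
z_β = 0.17 · 11.705 - 2.326
z_β = -0.337

Power = Φ(z_β) = Φ(-0.337) ≈ 0.368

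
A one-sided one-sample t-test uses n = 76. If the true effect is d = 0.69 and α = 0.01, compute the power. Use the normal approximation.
Power ≈ 1.00

Power calculation (one-sample t-test, normal approximation):
z_β = d · √n - z_α
z_β = 0.69 · √76 - 2.326
z_β = 0.69 · 8.718 - 2.326
z_β = 3.689

Power = Φ(z_β) = Φ(3.689) ≈ 1.000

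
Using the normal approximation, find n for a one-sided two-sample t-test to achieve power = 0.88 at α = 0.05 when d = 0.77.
n = 27 per group

Sample size formula (two-sample t-test, normal approximation):
n = 2 · ((z_α + z_β) / d)²

z_α = 1.645 (for α = 0.05, one-sided)
z_β = 1.175 (for power = 0.88)
d = 0.77

n = 2 · ((1.645 + 1.175) / 0.77)²
n = 2 · (3.662)²
n ≈ 26.82
Round up to the next whole number: n = 27 per group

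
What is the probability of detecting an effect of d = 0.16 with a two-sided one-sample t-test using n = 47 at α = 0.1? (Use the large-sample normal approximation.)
Power ≈ 0.29

Power calculation (one-sample t-test, normal approximation):
z_β = d · √n - z_{α/2}
z_β = 0.16 · √47 - 1.645
z_β = 0.16 · 6.856 - 1.645
z_β = -0.548

Power = Φ(z_β) = Φ(-0.548) ≈ 0.292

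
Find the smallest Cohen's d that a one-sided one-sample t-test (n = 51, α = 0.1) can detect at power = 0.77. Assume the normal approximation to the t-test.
d ≈ 0.28

Minimum detectable effect (one-sample t-test, normal approximation):
d = (z_α + z_β) / √n
d = (1.282 + 0.739) / √51
d = 2.020 / 7.141
d ≈ 0.28

By Cohen's convention (0.2 small / 0.5 medium / 0.8 large): small effect.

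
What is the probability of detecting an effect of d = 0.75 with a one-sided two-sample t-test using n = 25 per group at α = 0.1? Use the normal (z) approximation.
Power ≈ 0.91

Power calculation (two-sample t-test, normal approximation):
z_β = d · √(n/2) - z_α
z_β = 0.75 · √(25/2) - 1.282
z_β = 0.75 · 3.536 - 1.282
z_β = 1.370

Power = Φ(z_β) = Φ(1.370) ≈ 0.915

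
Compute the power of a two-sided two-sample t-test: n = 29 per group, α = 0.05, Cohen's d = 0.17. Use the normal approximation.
Power ≈ 0.09

Power calculation (two-sample t-test, normal approximation):
z_β = d · √(n/2) - z_{α/2}
z_β = 0.17 · √(29/2) - 1.960
z_β = 0.17 · 3.808 - 1.960
z_β = -1.313

Power = Φ(z_β) = Φ(-1.313) ≈ 0.095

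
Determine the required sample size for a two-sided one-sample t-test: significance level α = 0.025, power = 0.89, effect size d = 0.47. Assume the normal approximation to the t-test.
n = 55

Sample size formula (one-sample t-test, normal approximation):
n = ((z_{α/2} + z_β) / d)²

z_{α/2} = 2.241 (for α = 0.025, two-sided)
z_β = 1.227 (for power = 0.89)
d = 0.47

n = ((2.241 + 1.227) / 0.47)²
n = (7.379)²
n ≈ 54.45
Round up to the next whole number: n = 55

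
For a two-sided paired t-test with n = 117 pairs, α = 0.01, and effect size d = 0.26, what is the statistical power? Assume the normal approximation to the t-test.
Power ≈ 0.59

Power calculation (paired t-test, normal approximation):
z_β = d · √n - z_{α/2}
z_β = 0.26 · √117 - 2.576
z_β = 0.26 · 10.817 - 2.576
z_β = 0.237

Power = Φ(z_β) = Φ(0.237) ≈ 0.593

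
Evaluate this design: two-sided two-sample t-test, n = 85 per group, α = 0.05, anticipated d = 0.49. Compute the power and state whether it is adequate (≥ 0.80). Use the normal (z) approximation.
Power ≈ 0.89; the study is adequately powered (power ≥ 0.80)

Power calculation (two-sample t-test, normal approximation):
z_β = d · √(n/2) - z_{α/2}
z_β = 0.49 · √(85/2) - 1.960
z_β = 0.49 · 6.519 - 1.960
z_β = 1.234

Power = Φ(z_β) = Φ(1.234) ≈ 0.891

Effect size d = 0.49 is small by Cohen's convention (0.2/0.5/0.8).

Threshold: power ≥ 0.80 is conventionally adequate.
Power ≈ 0.89 → the study is adequately powered (power ≥ 0.80).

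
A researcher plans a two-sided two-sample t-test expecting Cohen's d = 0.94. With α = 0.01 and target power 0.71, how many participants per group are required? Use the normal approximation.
n = 23 per group

Sample size formula (two-sample t-test, normal approximation):
n = 2 · ((z_{α/2} + z_β) / d)²

z_{α/2} = 2.576 (for α = 0.01, two-sided)
z_β = 0.553 (for power = 0.71)
d = 0.94

n = 2 · ((2.576 + 0.553) / 0.94)²
n = 2 · (3.329)²
n ≈ 22.16
Round up to the next whole number: n = 23 per group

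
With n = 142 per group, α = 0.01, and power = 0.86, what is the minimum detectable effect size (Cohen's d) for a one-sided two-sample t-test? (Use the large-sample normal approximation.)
d ≈ 0.40

Minimum detectable effect (two-sample t-test, normal approximation):
d = (z_α + z_β) / √(n/2)
d = (2.326 + 1.080) / √(142/2)
d = 3.407 / 8.426
d ≈ 0.40

By Cohen's convention (0.2 small / 0.5 medium / 0.8 large): small effect.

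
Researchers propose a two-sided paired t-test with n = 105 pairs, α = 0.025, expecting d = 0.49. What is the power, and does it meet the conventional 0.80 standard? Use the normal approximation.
Power ≈ 1.00; the study is adequately powered (power ≥ 0.80)

Power calculation (paired t-test, normal approximation):
z_β = d · √n - z_{α/2}
z_β = 0.49 · √105 - 2.241
z_β = 0.49 · 10.247 - 2.241
z_β = 2.780

Power = Φ(z_β) = Φ(2.780) ≈ 0.997

Effect size d = 0.49 is small by Cohen's convention (0.2/0.5/0.8).

Threshold: power ≥ 0.80 is conventionally adequate.
Power ≈ 1.00 → the study is adequately powered (power ≥ 0.80).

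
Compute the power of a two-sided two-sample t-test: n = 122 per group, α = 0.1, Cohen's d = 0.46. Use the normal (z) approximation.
Power ≈ 0.97

Power calculation (two-sample t-test, normal approximation):
z_β = d · √(n/2) - z_{α/2}
z_β = 0.46 · √(122/2) - 1.645
z_β = 0.46 · 7.810 - 1.645
z_β = 1.948

Power = Φ(z_β) = Φ(1.948) ≈ 0.974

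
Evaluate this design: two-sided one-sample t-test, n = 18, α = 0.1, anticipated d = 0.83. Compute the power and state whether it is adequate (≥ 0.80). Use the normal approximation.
Power ≈ 0.97; the study is adequately powered (power ≥ 0.80)

Power calculation (one-sample t-test, normal approximation):
z_β = d · √n - z_{α/2}
z_β = 0.83 · √18 - 1.645
z_β = 0.83 · 4.243 - 1.645
z_β = 1.877

Power = Φ(z_β) = Φ(1.877) ≈ 0.970

Effect size d = 0.83 is large by Cohen's convention (0.2/0.5/0.8).

Threshold: power ≥ 0.80 is conventionally adequate.
Power ≈ 0.97 → the study is adequately powered (power ≥ 0.80).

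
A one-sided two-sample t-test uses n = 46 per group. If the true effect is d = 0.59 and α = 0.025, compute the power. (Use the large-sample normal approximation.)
Power ≈ 0.81

Power calculation (two-sample t-test, normal approximation):
z_β = d · √(n/2) - z_α
z_β = 0.59 · √(46/2) - 1.960
z_β = 0.59 · 4.796 - 1.960
z_β = 0.870

Power = Φ(z_β) = Φ(0.870) ≈ 0.808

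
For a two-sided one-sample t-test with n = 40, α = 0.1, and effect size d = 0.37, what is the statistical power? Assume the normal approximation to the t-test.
Power ≈ 0.76

Power calculation (one-sample t-test, normal approximation):
z_β = d · √n - z_{α/2}
z_β = 0.37 · √40 - 1.645
z_β = 0.37 · 6.325 - 1.645
z_β = 0.695

Power = Φ(z_β) = Φ(0.695) ≈ 0.757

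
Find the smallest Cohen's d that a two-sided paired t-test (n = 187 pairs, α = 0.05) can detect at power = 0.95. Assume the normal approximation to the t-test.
d ≈ 0.26

Minimum detectable effect (paired t-test, normal approximation):
d = (z_{α/2} + z_β) / √n
d = (1.960 + 1.645) / √187
d = 3.605 / 13.675
d ≈ 0.26

By Cohen's convention (0.2 small / 0.5 medium / 0.8 large): small effect.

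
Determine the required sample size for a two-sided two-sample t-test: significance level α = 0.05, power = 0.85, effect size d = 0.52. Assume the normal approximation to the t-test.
n = 67 per group

Sample size formula (two-sample t-test, normal approximation):
n = 2 · ((z_{α/2} + z_β) / d)²

z_{α/2} = 1.960 (for α = 0.05, two-sided)
z_β = 1.036 (for power = 0.85)
d = 0.52

n = 2 · ((1.960 + 1.036) / 0.52)²
n = 2 · (5.762)²
n ≈ 66.40
Round up to the next whole number: n = 67 per group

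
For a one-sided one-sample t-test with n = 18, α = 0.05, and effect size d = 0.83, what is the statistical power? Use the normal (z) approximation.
Power ≈ 0.97

Power calculation (one-sample t-test, normal approximation):
z_β = d · √n - z_α
z_β = 0.83 · √18 - 1.645
z_β = 0.83 · 4.243 - 1.645
z_β = 1.877

Power = Φ(z_β) = Φ(1.877) ≈ 0.970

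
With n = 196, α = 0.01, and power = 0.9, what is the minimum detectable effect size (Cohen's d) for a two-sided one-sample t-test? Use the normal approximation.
d ≈ 0.28

Minimum detectable effect (one-sample t-test, normal approximation):
d = (z_{α/2} + z_β) / √n
d = (2.576 + 1.282) / √196
d = 3.857 / 14.000
d ≈ 0.28

By Cohen's convention (0.2 small / 0.5 medium / 0.8 large): small effect.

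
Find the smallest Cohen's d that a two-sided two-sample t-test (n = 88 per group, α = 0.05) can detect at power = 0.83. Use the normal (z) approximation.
d ≈ 0.44

Minimum detectable effect (two-sample t-test, normal approximation):
d = (z_{α/2} + z_β) / √(n/2)
d = (1.960 + 0.954) / √(88/2)
d = 2.914 / 6.633
d ≈ 0.44

By Cohen's convention (0.2 small / 0.5 medium / 0.8 large): small effect.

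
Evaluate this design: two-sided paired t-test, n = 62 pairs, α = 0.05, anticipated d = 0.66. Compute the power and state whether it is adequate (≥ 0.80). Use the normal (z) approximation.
Power ≈ 1.00; the study is adequately powered (power ≥ 0.80)

Power calculation (paired t-test, normal approximation):
z_β = d · √n - z_{α/2}
z_β = 0.66 · √62 - 1.960
z_β = 0.66 · 7.874 - 1.960
z_β = 3.237

Power = Φ(z_β) = Φ(3.237) ≈ 0.999

Effect size d = 0.66 is medium by Cohen's convention (0.2/0.5/0.8).

Threshold: power ≥ 0.80 is conventionally adequate.
Power ≈ 1.00 → the study is adequately powered (power ≥ 0.80).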